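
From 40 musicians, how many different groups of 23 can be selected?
C(40,23) = 40!/(23!×17!) = 88732378800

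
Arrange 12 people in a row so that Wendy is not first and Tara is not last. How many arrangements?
By inclusion-exclusion: 12! - 2×(12-1)! + (12-2)! = 479001600 - 79833600 + 3628800 = 402796800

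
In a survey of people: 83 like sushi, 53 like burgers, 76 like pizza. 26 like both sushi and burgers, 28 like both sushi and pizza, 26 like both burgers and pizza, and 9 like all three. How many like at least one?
|A∪B∪C| = 83+53+76-26-28-26+9 = 141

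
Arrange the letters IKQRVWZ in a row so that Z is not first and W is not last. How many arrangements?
By inclusion-exclusion: 7! - 2×(7-1)! + (7-2)! = 5040 - 1440 + 120 = 3720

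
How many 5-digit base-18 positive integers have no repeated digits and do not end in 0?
Last digit: 17 nonzero choices. First digit: 16 (nonzero, ≠last). Middle 3: P(16,3) = 3360. Total = 913920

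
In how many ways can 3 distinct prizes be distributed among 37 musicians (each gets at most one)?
P(37,3) = 37!/(37-3)! = 46620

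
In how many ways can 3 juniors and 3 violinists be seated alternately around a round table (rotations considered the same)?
Fix one of the juniors: (3-1)! ways for the remaining juniors, × 3! ways for the violinists = 2 × 6 = 12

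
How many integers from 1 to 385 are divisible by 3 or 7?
⌊385/3⌋ + ⌊385/7⌋ - ⌊385/21⌋ = 128 + 55 - 18 = 165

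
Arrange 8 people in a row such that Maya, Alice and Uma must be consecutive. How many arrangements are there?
Treat the 3 as one block: (8-3+1)! × 3! = 720 × 6 = 4320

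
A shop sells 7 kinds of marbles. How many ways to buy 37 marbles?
C(37+7-1, 7-1) = C(43, 6) = 6096454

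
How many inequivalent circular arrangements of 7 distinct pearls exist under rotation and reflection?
(7-1)!/2 = 720/2 = 360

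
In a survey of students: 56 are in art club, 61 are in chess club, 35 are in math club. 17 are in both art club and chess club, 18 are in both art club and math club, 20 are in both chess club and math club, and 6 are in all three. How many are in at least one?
|A∪B∪C| = 56+61+35-17-18-20+6 = 103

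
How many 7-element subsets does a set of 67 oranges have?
C(67,7) = 67!/(7!×60!) = 869648208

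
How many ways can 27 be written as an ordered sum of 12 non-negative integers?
C(27+12-1, 12-1) = C(38, 11) = 1203322288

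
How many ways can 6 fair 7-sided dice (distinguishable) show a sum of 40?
Coefficient of x^40 in (x + x² + ... + x^7)^6. By inclusion-exclusion on dice exceeding 7: Σ_j (-1)^j C(6,j)·C(40-1-7j, 5) = C(6,0)·C(39,5) - C(6,1)·C(32,5) + C(6,2)·C(25,5) - C(6,3)·C(18,5) + C(6,4)·C(11,5) = 1·575757 - 6·201376 + 15·53130 - 20·8568 + 15·462 = 21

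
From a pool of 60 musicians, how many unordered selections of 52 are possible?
C(60,52) = 60!/(52!×8!) = 2558620845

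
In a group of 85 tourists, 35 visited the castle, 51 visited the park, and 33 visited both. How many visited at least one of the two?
|A∪B| = |A| + |B| - |A∩B| = 35 + 51 - 33 = 53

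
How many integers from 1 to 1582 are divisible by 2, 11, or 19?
⌊1582/2⌋+⌊1582/11⌋+⌊1582/19⌋ - ⌊1582/22⌋-⌊1582/38⌋-⌊1582/209⌋ + ⌊1582/418⌋ = 791+143+83 - 71-41-7 + 3 = 901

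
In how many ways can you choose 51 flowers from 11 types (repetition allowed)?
C(51+11-1, 11-1) = C(61, 10) = 90177170226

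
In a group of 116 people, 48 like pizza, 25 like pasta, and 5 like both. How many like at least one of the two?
|A∪B| = |A| + |B| - |A∩B| = 48 + 25 - 5 = 68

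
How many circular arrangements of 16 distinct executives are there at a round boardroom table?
Circular: fix one position, arrange the rest. (16-1)! = 1307674368000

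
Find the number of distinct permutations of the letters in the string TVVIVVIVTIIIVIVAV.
17! / (6! × 2! × 1! × 8!) = 6126120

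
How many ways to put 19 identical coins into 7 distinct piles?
C(19+7-1, 7-1) = C(25, 6) = 177100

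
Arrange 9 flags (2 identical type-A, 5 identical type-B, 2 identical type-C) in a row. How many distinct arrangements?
9! / (2! × 5! × 2!) = 756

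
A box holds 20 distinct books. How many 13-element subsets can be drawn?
C(20,13) = 20!/(13!×7!) = 77520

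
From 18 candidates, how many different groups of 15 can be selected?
C(18,15) = 18!/(15!×3!) = 816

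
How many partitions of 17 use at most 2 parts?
By conjugation, equals partitions of 17 into parts ≤ 2. Let r_j(i) = number of partitions of i into parts ≤ j, for i = 0..17. r_1(i) = 1 for all i; r_j(i) = r_{j-1}(i) + r_j(i-j). Rows j = 2..2: ≤2: 1 1 2 2 3 3 4 4 5 5 6 6 7 7 8 8 9 9. r_2(17) = 9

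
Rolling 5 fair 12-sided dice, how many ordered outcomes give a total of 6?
Coefficient of x^6 in (x + x² + ... + x^12)^5. By inclusion-exclusion on dice exceeding 12: Σ_j (-1)^j C(5,j)·C(6-1-12j, 4) = C(5,0)·C(5,4) = 1·5 = 5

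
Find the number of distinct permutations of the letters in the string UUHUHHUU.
8! / (5! × 3!) = 56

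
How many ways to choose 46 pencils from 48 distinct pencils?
C(48,46) = 48!/(46!×2!) = 1128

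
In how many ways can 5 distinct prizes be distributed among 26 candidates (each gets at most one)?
P(26,5) = 26!/(26-5)! = 7893600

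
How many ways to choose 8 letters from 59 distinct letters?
C(59,8) = 59!/(8!×51!) = 2217471399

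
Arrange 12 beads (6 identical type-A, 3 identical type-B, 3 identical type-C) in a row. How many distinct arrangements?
12! / (6! × 3! × 3!) = 18480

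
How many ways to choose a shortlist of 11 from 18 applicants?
C(18,11) = 18!/(11!×7!) = 31824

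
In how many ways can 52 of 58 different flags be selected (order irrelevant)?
C(58,52) = 58!/(52!×6!) = 40475358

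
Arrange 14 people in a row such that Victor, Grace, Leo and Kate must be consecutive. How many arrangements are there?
Treat the 4 as one block: (14-4+1)! × 4! = 39916800 × 24 = 958003200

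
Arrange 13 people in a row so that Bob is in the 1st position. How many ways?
Fix one position: (13-1)! = 479001600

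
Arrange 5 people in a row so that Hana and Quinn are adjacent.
Treat as block: (5-1)! × 2! = 24 × 2 = 48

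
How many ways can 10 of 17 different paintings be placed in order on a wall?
P(17,10) = 17!/(17-10)! = 70572902400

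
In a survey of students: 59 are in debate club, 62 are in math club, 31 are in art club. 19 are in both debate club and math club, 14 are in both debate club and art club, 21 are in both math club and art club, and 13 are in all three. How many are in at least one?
|A∪B∪C| = 59+62+31-19-14-21+13 = 111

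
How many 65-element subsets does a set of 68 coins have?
C(68,65) = 68!/(65!×3!) = 50116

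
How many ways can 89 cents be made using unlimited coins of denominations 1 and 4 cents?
Coefficient of x^89 in 1/(1-x^1) · 1/(1-x^4). Use j coins of 4 for j = 0..⌊89/4⌋ = 22, the rest in 1s: 22 + 1 = 23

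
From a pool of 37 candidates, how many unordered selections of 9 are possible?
C(37,9) = 37!/(9!×28!) = 124403620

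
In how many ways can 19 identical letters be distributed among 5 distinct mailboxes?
C(19+5-1, 5-1) = C(23, 4) = 8855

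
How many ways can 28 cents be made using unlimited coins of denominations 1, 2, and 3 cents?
Coefficient of x^28 in 1/(1-x^1) · 1/(1-x^2) · 1/(1-x^3). Case on j = number of 3-cent coins (j = 0..9); remainder r = 28 - 3j is made from {1,2} in ⌊r/2⌋+1 ways. r = 28, 25, 22, 19, 16, 13, 10, 7, 4, 1 → 15 + 13 + 12 + 10 + 9 + 7 + 6 + 4 + 3 + 1 = 80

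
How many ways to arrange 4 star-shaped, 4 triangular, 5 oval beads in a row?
13! / (4! × 4! × 5!) = 90090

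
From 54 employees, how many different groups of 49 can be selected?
C(54,49) = 54!/(49!×5!) = 3162510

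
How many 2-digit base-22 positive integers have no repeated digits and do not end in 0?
Last digit: 21 nonzero choices. First digit: 20 (nonzero, ≠last). Middle 0: P(20,0) = 1. Total = 420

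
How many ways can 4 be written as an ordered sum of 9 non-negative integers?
C(4+9-1, 9-1) = C(12, 8) = 495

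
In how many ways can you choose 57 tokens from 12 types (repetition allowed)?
C(57+12-1, 12-1) = C(68, 11) = 1533058025824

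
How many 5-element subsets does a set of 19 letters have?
C(19,5) = 19!/(5!×14!) = 11628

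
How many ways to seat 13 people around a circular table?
Circular: fix one position, arrange the rest. (13-1)! = 479001600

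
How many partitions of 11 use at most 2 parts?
By conjugation, equals partitions of 11 into parts ≤ 2. Let r_j(i) = number of partitions of i into parts ≤ j, for i = 0..11. r_1(i) = 1 for all i; r_j(i) = r_{j-1}(i) + r_j(i-j). Rows j = 2..2: ≤2: 1 1 2 2 3 3 4 4 5 5 6 6. r_2(11) = 6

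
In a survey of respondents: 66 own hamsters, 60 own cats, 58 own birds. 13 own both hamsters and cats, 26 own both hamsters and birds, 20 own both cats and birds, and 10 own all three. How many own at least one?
|A∪B∪C| = 66+60+58-13-26-20+10 = 135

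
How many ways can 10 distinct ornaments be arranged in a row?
10! = 3628800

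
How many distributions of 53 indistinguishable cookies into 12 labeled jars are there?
C(53+12-1, 12-1) = C(64, 11) = 743595781824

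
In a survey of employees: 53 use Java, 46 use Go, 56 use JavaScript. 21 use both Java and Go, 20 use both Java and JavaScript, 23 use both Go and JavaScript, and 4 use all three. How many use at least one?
|A∪B∪C| = 53+46+56-21-20-23+4 = 95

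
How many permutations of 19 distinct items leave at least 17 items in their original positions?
Exactly j fixed points: C(19,j)·!(19-j); sum over j ≥ 17 (derangement numbers via !m = (m-1)·(!(m-1) + !(m-2)): !0..!2 = 1, 0, 1). Σ_{j=17}^{19} C(19,j)·!(19-j) = C(19,17)·!2 + C(19,18)·!1 + C(19,19)·!0 = 171·1 + 19·0 + 1·1 = 172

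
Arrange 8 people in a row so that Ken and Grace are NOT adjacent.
Total - adjacent = 8! - (8-1)!×2 = 40320 - 10080 = 30240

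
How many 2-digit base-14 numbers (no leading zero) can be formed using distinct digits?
First digit: 13 choices (nonzero). Then descending: 13 × 13 = 169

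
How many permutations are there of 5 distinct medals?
5! = 120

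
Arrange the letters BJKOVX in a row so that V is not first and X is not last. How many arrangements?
By inclusion-exclusion: 6! - 2×(6-1)! + (6-2)! = 720 - 240 + 24 = 504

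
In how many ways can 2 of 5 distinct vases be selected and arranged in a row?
P(5,2) = 5!/(5-2)! = 20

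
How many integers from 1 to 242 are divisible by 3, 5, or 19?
⌊242/3⌋+⌊242/5⌋+⌊242/19⌋ - ⌊242/15⌋-⌊242/57⌋-⌊242/95⌋ + ⌊242/285⌋ = 80+48+12 - 16-4-2 + 0 = 118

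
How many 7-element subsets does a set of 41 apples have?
C(41,7) = 41!/(7!×34!) = 22481940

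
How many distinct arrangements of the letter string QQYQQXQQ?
8! / (6! × 1! × 1!) = 56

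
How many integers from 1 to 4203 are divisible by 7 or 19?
⌊4203/7⌋ + ⌊4203/19⌋ - ⌊4203/133⌋ = 600 + 221 - 31 = 790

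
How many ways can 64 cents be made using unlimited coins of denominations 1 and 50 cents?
Coefficient of x^64 in 1/(1-x^1) · 1/(1-x^50). Use j coins of 50 for j = 0..⌊64/50⌋ = 1, the rest in 1s: 1 + 1 = 2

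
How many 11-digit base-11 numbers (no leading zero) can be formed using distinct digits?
First digit: 10 choices (nonzero). Then descending: 10 × 10 × 9 × 8 × 7 × 6 × 5 × 4 × 3 × 2 × 1 = 36288000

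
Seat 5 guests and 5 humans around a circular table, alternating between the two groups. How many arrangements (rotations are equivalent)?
Fix one of the guests: (5-1)! ways for the remaining guests, × 5! ways for the humans = 24 × 120 = 2880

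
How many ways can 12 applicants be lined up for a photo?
12! = 479001600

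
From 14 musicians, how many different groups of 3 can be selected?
C(14,3) = 14!/(3!×11!) = 364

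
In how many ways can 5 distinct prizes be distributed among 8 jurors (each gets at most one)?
P(8,5) = 8!/(8-5)! = 6720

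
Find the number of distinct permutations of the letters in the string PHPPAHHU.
8! / (1! × 3! × 1! × 3!) = 1120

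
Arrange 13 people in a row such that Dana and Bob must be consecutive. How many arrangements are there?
Treat the 2 as one block: (13-2+1)! × 2! = 479001600 × 2 = 958003200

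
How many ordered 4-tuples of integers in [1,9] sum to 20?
Coefficient of x^20 in (x + x² + ... + x^9)^4. By inclusion-exclusion on dice exceeding 9: Σ_j (-1)^j C(4,j)·C(20-1-9j, 3) = C(4,0)·C(19,3) - C(4,1)·C(10,3) = 1·969 - 4·120 = 489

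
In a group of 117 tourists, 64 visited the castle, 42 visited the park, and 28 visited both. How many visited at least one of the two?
|A∪B| = |A| + |B| - |A∩B| = 64 + 42 - 28 = 78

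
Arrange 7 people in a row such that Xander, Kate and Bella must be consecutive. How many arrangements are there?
Treat the 3 as one block: (7-3+1)! × 3! = 120 × 6 = 720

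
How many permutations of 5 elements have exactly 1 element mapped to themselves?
Choose the 1 fixed point C(5,1) = 5, derange the rest: !4 = Σ_{j=0}^{4} (-1)^j·4!/j! = 24 - 24 + 12 - 4 + 1 = 9. Product = 5 × 9 = 45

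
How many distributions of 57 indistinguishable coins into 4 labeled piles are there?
C(57+4-1, 4-1) = C(60, 3) = 34220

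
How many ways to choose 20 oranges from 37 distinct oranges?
C(37,20) = 37!/(20!×17!) = 15905368710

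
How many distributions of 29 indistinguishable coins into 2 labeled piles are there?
C(29+2-1, 2-1) = C(30, 1) = 30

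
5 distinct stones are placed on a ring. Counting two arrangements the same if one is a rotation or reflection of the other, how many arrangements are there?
(5-1)!/2 = 24/2 = 12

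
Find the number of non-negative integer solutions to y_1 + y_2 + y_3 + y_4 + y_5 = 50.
C(50+5-1, 5-1) = C(54, 4) = 316251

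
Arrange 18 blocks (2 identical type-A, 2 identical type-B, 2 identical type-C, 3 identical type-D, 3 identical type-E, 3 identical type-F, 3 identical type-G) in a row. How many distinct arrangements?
18! / (2! × 2! × 2! × 3! × 3! × 3! × 3!) = 617512896000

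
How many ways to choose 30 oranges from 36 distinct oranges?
C(36,30) = 36!/(30!×6!) = 1947792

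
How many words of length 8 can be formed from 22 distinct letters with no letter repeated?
P(22,8) = 22!/(22-8)! = 12893126400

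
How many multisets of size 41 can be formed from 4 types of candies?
C(41+4-1, 4-1) = C(44, 3) = 13244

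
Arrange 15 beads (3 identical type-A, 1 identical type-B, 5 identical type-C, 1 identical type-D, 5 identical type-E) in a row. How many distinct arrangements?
15! / (3! × 1! × 5! × 1! × 5!) = 15135120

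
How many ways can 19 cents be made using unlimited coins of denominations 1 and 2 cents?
Coefficient of x^19 in 1/(1-x^1) · 1/(1-x^2). Use j coins of 2 for j = 0..⌊19/2⌋ = 9, the rest in 1s: 9 + 1 = 10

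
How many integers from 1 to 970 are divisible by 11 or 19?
⌊970/11⌋ + ⌊970/19⌋ - ⌊970/209⌋ = 88 + 51 - 4 = 135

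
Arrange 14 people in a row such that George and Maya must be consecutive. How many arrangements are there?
Treat the 2 as one block: (14-2+1)! × 2! = 6227020800 × 2 = 12454041600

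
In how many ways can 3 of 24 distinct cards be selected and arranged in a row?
P(24,3) = 24!/(24-3)! = 12144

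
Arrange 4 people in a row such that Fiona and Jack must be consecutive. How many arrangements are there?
Treat the 2 as one block: (4-2+1)! × 2! = 6 × 2 = 12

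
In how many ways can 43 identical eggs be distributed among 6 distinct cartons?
C(43+6-1, 6-1) = C(48, 5) = 1712304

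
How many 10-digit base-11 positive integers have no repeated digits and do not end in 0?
Last digit: 10 nonzero choices. First digit: 9 (nonzero, ≠last). Middle 8: P(9,8) = 362880. Total = 32659200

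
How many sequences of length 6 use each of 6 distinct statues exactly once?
6! = 720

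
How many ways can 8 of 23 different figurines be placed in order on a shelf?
P(23,8) = 23!/(23-8)! = 19769460480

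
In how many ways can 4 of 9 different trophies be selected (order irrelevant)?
C(9,4) = 9!/(4!×5!) = 126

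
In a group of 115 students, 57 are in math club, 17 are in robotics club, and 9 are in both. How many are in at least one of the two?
|A∪B| = |A| + |B| - |A∩B| = 57 + 17 - 9 = 65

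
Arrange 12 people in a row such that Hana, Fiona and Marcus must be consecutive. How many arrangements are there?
Treat the 3 as one block: (12-3+1)! × 3! = 3628800 × 6 = 21772800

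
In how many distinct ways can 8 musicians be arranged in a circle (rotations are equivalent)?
Circular: fix one position, arrange the rest. (8-1)! = 5040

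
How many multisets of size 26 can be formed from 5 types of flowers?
C(26+5-1, 5-1) = C(30, 4) = 27405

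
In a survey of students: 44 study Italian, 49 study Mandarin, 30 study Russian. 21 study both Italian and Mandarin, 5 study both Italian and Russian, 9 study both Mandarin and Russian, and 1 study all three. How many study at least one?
|A∪B∪C| = 44+49+30-21-5-9+1 = 89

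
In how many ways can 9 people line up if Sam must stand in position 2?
Fix one position: (9-1)! = 40320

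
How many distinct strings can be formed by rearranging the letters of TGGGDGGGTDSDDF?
14! / (4! × 1! × 2! × 6! × 1!) = 2522520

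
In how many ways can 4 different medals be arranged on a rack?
4! = 24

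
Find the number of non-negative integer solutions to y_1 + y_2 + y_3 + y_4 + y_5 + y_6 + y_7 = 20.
C(20+7-1, 7-1) = C(26, 6) = 230230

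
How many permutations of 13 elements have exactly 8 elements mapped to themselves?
Choose the 8 fixed points C(13,8) = 1287, derange the rest: !5 = Σ_{j=0}^{5} (-1)^j·5!/j! = 120 - 120 + 60 - 20 + 5 - 1 = 44. Product = 1287 × 44 = 56628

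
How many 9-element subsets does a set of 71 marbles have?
C(71,9) = 71!/(9!×62!) = 74473879480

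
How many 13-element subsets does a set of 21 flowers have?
C(21,13) = 21!/(13!×8!) = 203490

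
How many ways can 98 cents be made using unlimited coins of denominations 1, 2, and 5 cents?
Coefficient of x^98 in 1/(1-x^1) · 1/(1-x^2) · 1/(1-x^5). Case on j = number of 5-cent coins (j = 0..19); remainder r = 98 - 5j is made from {1,2} in ⌊r/2⌋+1 ways. r = 98, 93, 88, 83, 78, 73, 68, 63, 58, 53, 48, 43, 38, 33, 28, 23, 18, 13, 8, 3 → 50 + 47 + 45 + 42 + 40 + 37 + 35 + 32 + 30 + 27 + 25 + 22 + 20 + 17 + 15 + 12 + 10 + 7 + 5 + 2 = 520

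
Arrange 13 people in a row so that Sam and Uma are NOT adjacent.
Total - adjacent = 13! - (13-1)!×2 = 6227020800 - 958003200 = 5269017600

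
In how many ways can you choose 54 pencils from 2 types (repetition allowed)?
C(54+2-1, 2-1) = C(55, 1) = 55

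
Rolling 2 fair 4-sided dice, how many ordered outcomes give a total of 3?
Coefficient of x^3 in (x + x² + ... + x^4)^2. By inclusion-exclusion on dice exceeding 4: Σ_j (-1)^j C(2,j)·C(3-1-4j, 1) = C(2,0)·C(2,1) = 1·2 = 2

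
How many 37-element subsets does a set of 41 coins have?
C(41,37) = 41!/(37!×4!) = 101270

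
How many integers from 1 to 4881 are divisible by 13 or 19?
⌊4881/13⌋ + ⌊4881/19⌋ - ⌊4881/247⌋ = 375 + 256 - 19 = 612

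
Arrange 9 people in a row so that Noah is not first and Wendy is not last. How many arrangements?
By inclusion-exclusion: 9! - 2×(9-1)! + (9-2)! = 362880 - 80640 + 5040 = 287280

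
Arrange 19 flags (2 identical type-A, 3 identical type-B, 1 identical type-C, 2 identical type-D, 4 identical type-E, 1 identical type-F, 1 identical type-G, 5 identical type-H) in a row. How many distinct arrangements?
19! / (2! × 3! × 1! × 2! × 4! × 1! × 1! × 5!) = 1759911753600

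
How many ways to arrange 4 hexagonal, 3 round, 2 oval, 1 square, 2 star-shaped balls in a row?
12! / (4! × 3! × 2! × 1! × 2!) = 831600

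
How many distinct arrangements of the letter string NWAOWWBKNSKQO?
13! / (1! × 1! × 2! × 1! × 2! × 2! × 1! × 3!) = 129729600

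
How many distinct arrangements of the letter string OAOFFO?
6! / (1! × 3! × 2!) = 60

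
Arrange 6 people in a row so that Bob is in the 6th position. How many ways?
Fix one position: (6-1)! = 120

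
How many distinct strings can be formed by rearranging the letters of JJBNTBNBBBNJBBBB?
16! / (3! × 3! × 9! × 1!) = 1601600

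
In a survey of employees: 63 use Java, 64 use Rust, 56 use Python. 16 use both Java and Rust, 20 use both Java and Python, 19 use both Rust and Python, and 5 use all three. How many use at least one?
|A∪B∪C| = 63+64+56-16-20-19+5 = 133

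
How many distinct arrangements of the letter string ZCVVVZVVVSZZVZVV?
16! / (9! × 1! × 5! × 1!) = 480480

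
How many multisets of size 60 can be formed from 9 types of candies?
C(60+9-1, 9-1) = C(68, 8) = 7392009768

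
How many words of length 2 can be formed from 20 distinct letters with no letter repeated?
P(20,2) = 20!/(20-2)! = 380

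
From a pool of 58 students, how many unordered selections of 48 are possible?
C(58,48) = 58!/(48!×10!) = 52179482355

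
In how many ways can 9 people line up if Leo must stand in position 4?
Fix one position: (9-1)! = 40320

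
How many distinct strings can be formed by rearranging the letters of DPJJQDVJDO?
10! / (3! × 1! × 1! × 3! × 1! × 1!) = 100800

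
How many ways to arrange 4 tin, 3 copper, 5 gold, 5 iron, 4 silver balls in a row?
21! / (4! × 3! × 5! × 5! × 4!) = 1026615189600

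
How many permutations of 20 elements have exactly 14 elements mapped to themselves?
Choose the 14 fixed points C(20,14) = 38760, derange the rest: !6 = Σ_{j=0}^{6} (-1)^j·6!/j! = 720 - 720 + 360 - 120 + 30 - 6 + 1 = 265. Product = 38760 × 265 = 10271400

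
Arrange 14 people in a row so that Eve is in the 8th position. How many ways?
Fix one position: (14-1)! = 6227020800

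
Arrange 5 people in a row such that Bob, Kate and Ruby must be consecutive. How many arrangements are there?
Treat the 3 as one block: (5-3+1)! × 3! = 6 × 6 = 36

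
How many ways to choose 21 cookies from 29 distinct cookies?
C(29,21) = 29!/(21!×8!) = 4292145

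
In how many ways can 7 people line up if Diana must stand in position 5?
Fix one position: (7-1)! = 720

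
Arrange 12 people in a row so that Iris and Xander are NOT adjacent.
Total - adjacent = 12! - (12-1)!×2 = 479001600 - 79833600 = 399168000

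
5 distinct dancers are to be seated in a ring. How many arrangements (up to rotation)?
Circular: fix one position, arrange the rest. (5-1)! = 24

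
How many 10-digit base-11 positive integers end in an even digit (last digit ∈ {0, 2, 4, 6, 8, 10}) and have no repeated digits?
Last∈{0,2,4,6,8,10}. Last=0: 3628800. Last nonzero: 5×9×P(9,8) = 16329600. Total = 19958400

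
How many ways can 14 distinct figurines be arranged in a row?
14! = 87178291200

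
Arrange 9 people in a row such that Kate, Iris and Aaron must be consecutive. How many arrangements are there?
Treat the 3 as one block: (9-3+1)! × 3! = 5040 × 6 = 30240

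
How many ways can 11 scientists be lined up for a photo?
11! = 39916800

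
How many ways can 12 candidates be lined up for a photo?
12! = 479001600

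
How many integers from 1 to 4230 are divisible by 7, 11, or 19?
⌊4230/7⌋+⌊4230/11⌋+⌊4230/19⌋ - ⌊4230/77⌋-⌊4230/133⌋-⌊4230/209⌋ + ⌊4230/1463⌋ = 604+384+222 - 54-31-20 + 2 = 1107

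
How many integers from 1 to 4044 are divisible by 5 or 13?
⌊4044/5⌋ + ⌊4044/13⌋ - ⌊4044/65⌋ = 808 + 311 - 62 = 1057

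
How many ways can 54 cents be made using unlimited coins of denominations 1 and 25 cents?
Coefficient of x^54 in 1/(1-x^1) · 1/(1-x^25). Use j coins of 25 for j = 0..⌊54/25⌋ = 2, the rest in 1s: 2 + 1 = 3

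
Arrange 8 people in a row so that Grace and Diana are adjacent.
Treat as block: (8-1)! × 2! = 5040 × 2 = 10080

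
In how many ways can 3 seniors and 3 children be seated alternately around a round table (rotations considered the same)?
Fix one of the seniors: (3-1)! ways for the remaining seniors, × 3! ways for the children = 2 × 6 = 12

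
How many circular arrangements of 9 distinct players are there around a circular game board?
Circular: fix one position, arrange the rest. (9-1)! = 40320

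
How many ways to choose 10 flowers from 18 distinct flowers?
C(18,10) = 18!/(10!×8!) = 43758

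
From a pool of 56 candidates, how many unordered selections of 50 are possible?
C(56,50) = 56!/(50!×6!) = 32468436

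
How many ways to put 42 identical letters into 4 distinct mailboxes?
C(42+4-1, 4-1) = C(45, 3) = 14190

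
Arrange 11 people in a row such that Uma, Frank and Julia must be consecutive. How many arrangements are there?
Treat the 3 as one block: (11-3+1)! × 3! = 362880 × 6 = 2177280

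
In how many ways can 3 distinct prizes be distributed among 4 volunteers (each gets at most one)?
P(4,3) = 4!/(4-3)! = 24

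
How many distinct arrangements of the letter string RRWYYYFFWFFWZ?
13! / (4! × 2! × 1! × 3! × 3!) = 3603600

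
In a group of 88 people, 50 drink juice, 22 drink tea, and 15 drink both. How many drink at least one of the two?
|A∪B| = |A| + |B| - |A∩B| = 50 + 22 - 15 = 57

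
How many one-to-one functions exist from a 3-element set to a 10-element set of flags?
P(10,3) = 10!/(10-3)! = 720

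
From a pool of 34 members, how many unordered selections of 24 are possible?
C(34,24) = 34!/(24!×10!) = 131128140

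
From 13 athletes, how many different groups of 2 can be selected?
C(13,2) = 13!/(2!×11!) = 78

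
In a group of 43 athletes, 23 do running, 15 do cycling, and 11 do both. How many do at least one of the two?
|A∪B| = |A| + |B| - |A∩B| = 23 + 15 - 11 = 27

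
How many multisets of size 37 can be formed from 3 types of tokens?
C(37+3-1, 3-1) = C(39, 2) = 741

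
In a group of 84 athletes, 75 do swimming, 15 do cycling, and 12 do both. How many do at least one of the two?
|A∪B| = |A| + |B| - |A∩B| = 75 + 15 - 12 = 78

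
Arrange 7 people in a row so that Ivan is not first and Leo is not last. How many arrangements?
By inclusion-exclusion: 7! - 2×(7-1)! + (7-2)! = 5040 - 1440 + 120 = 3720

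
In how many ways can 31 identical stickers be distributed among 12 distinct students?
C(31+12-1, 12-1) = C(42, 11) = 4280561376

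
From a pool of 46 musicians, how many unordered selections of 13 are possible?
C(46,13) = 46!/(13!×33!) = 101766230790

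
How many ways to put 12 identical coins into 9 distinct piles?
C(12+9-1, 9-1) = C(20, 8) = 125970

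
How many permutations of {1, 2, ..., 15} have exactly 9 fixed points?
Choose the 9 fixed points C(15,9) = 5005, derange the rest: !6 = Σ_{j=0}^{6} (-1)^j·6!/j! = 720 - 720 + 360 - 120 + 30 - 6 + 1 = 265. Product = 5005 × 265 = 1326325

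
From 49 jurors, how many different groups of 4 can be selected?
C(49,4) = 49!/(4!×45!) = 211876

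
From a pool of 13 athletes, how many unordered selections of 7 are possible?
C(13,7) = 13!/(7!×6!) = 1716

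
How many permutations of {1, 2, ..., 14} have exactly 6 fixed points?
Choose the 6 fixed points C(14,6) = 3003, derange the rest: !8 = Σ_{j=0}^{8} (-1)^j·8!/j! = 40320 - 40320 + 20160 - 6720 + 1680 - 336 + 56 - 8 + 1 = 14833. Product = 3003 × 14833 = 44543499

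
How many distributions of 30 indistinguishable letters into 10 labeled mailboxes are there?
C(30+10-1, 10-1) = C(39, 9) = 211915132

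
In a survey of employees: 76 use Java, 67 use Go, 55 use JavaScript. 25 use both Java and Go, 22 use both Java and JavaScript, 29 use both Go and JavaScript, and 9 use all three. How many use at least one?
|A∪B∪C| = 76+67+55-25-22-29+9 = 131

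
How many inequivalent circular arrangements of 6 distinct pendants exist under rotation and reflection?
(6-1)!/2 = 120/2 = 60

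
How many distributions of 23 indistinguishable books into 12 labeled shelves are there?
C(23+12-1, 12-1) = C(34, 11) = 286097760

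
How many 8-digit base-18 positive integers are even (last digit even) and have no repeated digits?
Last∈{0,2,4,6,8,10,12,14,16}. Last=0: 98017920. Last nonzero: 8×16×P(16,6) = 738017280. Total = 836035200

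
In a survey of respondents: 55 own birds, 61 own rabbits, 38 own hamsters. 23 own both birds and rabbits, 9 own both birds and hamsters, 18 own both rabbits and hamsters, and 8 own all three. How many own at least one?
|A∪B∪C| = 55+61+38-23-9-18+8 = 112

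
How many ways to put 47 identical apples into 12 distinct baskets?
C(47+12-1, 12-1) = C(58, 11) = 227692286640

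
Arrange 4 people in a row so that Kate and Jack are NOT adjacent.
Total - adjacent = 4! - (4-1)!×2 = 24 - 12 = 12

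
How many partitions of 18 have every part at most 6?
Let r_j(i) = number of partitions of i into parts ≤ j, for i = 0..18. r_1(i) = 1 for all i; r_j(i) = r_{j-1}(i) + r_j(i-j). Rows j = 2..6: ≤2: 1 1 2 2 3 3 4 4 5 5 6 6 7 7 8 8 9 9 10; ≤3: 1 1 2 3 4 5 7 8 10 12 14 16 19 21 24 27 30 33 37; ≤4: 1 1 2 3 5 6 9 11 15 18 23 27 34 39 47 54 64 72 84; ≤5: 1 1 2 3 5 7 10 13 18 23 30 37 47 57 70 84 101 119 141; ≤6: 1 1 2 3 5 7 11 14 20 26 35 44 58 71 90 110 136 163 199. r_6(18) = 199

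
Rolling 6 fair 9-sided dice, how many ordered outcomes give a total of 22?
Coefficient of x^22 in (x + x² + ... + x^9)^6. By inclusion-exclusion on dice exceeding 9: Σ_j (-1)^j C(6,j)·C(22-1-9j, 5) = C(6,0)·C(21,5) - C(6,1)·C(12,5) = 1·20349 - 6·792 = 15597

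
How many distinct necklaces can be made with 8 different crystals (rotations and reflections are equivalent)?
(8-1)!/2 = 5040/2 = 2520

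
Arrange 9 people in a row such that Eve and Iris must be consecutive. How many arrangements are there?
Treat the 2 as one block: (9-2+1)! × 2! = 40320 × 2 = 80640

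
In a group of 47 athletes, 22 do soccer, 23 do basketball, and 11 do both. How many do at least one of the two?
|A∪B| = |A| + |B| - |A∩B| = 22 + 23 - 11 = 34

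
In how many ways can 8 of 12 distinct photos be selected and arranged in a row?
P(12,8) = 12!/(12-8)! = 19958400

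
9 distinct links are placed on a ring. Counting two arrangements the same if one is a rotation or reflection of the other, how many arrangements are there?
(9-1)!/2 = 40320/2 = 20160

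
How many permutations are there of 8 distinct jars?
8! = 40320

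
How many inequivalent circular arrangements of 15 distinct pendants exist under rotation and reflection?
(15-1)!/2 = 87178291200/2 = 43589145600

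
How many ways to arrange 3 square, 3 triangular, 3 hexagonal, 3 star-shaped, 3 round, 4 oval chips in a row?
19! / (3! × 3! × 3! × 3! × 3! × 4!) = 651819168000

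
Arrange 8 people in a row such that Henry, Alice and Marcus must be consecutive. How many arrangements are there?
Treat the 3 as one block: (8-3+1)! × 3! = 720 × 6 = 4320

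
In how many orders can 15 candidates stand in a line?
15! = 1307674368000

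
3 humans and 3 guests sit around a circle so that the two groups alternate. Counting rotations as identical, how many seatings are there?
Fix one of the humans: (3-1)! ways for the remaining humans, × 3! ways for the guests = 2 × 6 = 12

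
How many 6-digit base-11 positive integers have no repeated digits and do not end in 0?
Last digit: 10 nonzero choices. First digit: 9 (nonzero, ≠last). Middle 4: P(9,4) = 3024. Total = 272160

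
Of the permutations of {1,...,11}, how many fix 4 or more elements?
Exactly j fixed points: C(11,j)·!(11-j); sum over j ≥ 4 (derangement numbers via !m = (m-1)·(!(m-1) + !(m-2)): !0..!7 = 1, 0, 1, 2, 9, 44, 265, 1854). Σ_{j=4}^{11} C(11,j)·!(11-j) = C(11,4)·!7 + C(11,5)·!6 + C(11,6)·!5 + C(11,7)·!4 + C(11,8)·!3 + C(11,9)·!2 + C(11,10)·!1 + C(11,11)·!0 = 330·1854 + 462·265 + 462·44 + 330·9 + 165·2 + 55·1 + 11·0 + 1·1 = 757934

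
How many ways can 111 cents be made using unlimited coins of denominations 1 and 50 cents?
Coefficient of x^111 in 1/(1-x^1) · 1/(1-x^50). Use j coins of 50 for j = 0..⌊111/50⌋ = 2, the rest in 1s: 2 + 1 = 3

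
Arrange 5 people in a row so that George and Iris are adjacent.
Treat as block: (5-1)! × 2! = 24 × 2 = 48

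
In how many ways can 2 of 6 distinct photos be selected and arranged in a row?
P(6,2) = 6!/(6-2)! = 30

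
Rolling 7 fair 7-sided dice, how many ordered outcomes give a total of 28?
Coefficient of x^28 in (x + x² + ... + x^7)^7. By inclusion-exclusion on dice exceeding 7: Σ_j (-1)^j C(7,j)·C(28-1-7j, 6) = C(7,0)·C(27,6) - C(7,1)·C(20,6) + C(7,2)·C(13,6) - C(7,3)·C(6,6) = 1·296010 - 7·38760 + 21·1716 - 35·1 = 60691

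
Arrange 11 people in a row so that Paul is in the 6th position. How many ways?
Fix one position: (11-1)! = 3628800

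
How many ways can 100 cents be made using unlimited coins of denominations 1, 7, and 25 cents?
Coefficient of x^100 in 1/(1-x^1) · 1/(1-x^7) · 1/(1-x^25). Case on j = number of 25-cent coins (j = 0..4); remainder r = 100 - 25j is made from {1,7} in ⌊r/7⌋+1 ways. r = 100, 75, 50, 25, 0 → 15 + 11 + 8 + 4 + 1 = 39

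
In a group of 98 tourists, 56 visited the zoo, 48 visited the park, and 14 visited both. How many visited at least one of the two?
|A∪B| = |A| + |B| - |A∩B| = 56 + 48 - 14 = 90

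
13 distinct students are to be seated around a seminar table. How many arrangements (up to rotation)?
Circular: fix one position, arrange the rest. (13-1)! = 479001600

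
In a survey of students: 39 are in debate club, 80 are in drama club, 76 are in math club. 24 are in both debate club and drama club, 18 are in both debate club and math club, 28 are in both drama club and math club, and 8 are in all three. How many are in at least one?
|A∪B∪C| = 39+80+76-24-18-28+8 = 133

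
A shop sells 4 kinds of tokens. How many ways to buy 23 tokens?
C(23+4-1, 4-1) = C(26, 3) = 2600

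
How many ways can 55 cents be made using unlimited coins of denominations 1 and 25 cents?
Coefficient of x^55 in 1/(1-x^1) · 1/(1-x^25). Use j coins of 25 for j = 0..⌊55/25⌋ = 2, the rest in 1s: 2 + 1 = 3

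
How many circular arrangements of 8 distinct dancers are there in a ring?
Circular: fix one position, arrange the rest. (8-1)! = 5040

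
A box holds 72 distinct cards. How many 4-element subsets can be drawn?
C(72,4) = 72!/(4!×68!) = 1028790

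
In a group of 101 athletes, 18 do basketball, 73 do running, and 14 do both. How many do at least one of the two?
|A∪B| = |A| + |B| - |A∩B| = 18 + 73 - 14 = 77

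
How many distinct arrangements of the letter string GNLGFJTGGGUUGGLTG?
17! / (8! × 2! × 2! × 1! × 1! × 2! × 1!) = 1102701600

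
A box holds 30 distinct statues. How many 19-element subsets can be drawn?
C(30,19) = 30!/(19!×11!) = 54627300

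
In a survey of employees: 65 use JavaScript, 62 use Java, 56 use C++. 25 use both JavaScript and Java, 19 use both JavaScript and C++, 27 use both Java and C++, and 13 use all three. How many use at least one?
|A∪B∪C| = 65+62+56-25-19-27+13 = 125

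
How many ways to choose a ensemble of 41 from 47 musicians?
C(47,41) = 47!/(41!×6!) = 10737573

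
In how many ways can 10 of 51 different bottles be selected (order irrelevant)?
C(51,10) = 51!/(10!×41!) = 12777711870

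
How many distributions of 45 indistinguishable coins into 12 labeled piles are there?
C(45+12-1, 12-1) = C(56, 11) = 148902215280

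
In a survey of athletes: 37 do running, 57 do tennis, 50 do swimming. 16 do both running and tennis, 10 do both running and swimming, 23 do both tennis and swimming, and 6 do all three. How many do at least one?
|A∪B∪C| = 37+57+50-16-10-23+6 = 101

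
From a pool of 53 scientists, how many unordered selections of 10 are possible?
C(53,10) = 53!/(10!×43!) = 19499099620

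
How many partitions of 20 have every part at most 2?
Let r_j(i) = number of partitions of i into parts ≤ j, for i = 0..20. r_1(i) = 1 for all i; r_j(i) = r_{j-1}(i) + r_j(i-j). Rows j = 2..2: ≤2: 1 1 2 2 3 3 4 4 5 5 6 6 7 7 8 8 9 9 10 10 11. r_2(20) = 11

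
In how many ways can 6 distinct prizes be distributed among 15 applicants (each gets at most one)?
P(15,6) = 15!/(15-6)! = 3603600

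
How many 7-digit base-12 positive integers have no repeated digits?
First digit: 11 choices (nonzero). Then descending: 11 × 11 × 10 × 9 × 8 × 7 × 6 = 3659040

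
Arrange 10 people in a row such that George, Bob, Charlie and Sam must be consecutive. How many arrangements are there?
Treat the 4 as one block: (10-4+1)! × 4! = 5040 × 24 = 120960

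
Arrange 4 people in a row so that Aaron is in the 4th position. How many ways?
Fix one position: (4-1)! = 6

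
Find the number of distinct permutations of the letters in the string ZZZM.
4! / (1! × 3!) = 4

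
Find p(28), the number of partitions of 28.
Pentagonal recurrence p(n) = p(n-1) + p(n-2) - p(n-5) - p(n-7) + p(n-12) + p(n-15) - ... gives p(0..27) = 1, 1, 2, 3, 5, 7, 11, 15, 22, 30, 42, 56, 77, 101, 135, 176, 231, 297, 385, 490, 627, 792, 1002, 1255, 1575, 1958, 2436, 3010. p(28) = p(27) + p(26) - p(23) - p(21) + p(16) + p(13) - p(6) - p(2) = 3010 + 2436 - 1255 - 792 + 231 + 101 - 11 - 2 = 3718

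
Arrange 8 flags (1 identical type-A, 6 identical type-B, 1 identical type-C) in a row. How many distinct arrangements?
8! / (1! × 6! × 1!) = 56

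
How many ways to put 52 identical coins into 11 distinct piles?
C(52+11-1, 11-1) = C(62, 10) = 107518933731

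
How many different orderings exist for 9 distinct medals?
9! = 362880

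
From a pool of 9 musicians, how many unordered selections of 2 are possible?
C(9,2) = 9!/(2!×7!) = 36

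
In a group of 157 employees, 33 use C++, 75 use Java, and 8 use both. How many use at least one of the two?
|A∪B| = |A| + |B| - |A∩B| = 33 + 75 - 8 = 100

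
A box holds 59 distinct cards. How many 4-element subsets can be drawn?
C(59,4) = 59!/(4!×55!) = 455126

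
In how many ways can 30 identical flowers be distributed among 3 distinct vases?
C(30+3-1, 3-1) = C(32, 2) = 496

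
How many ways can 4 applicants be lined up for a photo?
4! = 24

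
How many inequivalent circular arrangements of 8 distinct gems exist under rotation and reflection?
(8-1)!/2 = 5040/2 = 2520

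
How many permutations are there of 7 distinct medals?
7! = 5040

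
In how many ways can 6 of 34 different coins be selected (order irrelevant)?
C(34,6) = 34!/(6!×28!) = 1344904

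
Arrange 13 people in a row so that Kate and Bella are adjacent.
Treat as block: (13-1)! × 2! = 479001600 × 2 = 958003200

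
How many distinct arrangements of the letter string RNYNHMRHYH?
10! / (2! × 2! × 2! × 3! × 1!) = 75600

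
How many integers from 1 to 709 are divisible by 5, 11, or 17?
⌊709/5⌋+⌊709/11⌋+⌊709/17⌋ - ⌊709/55⌋-⌊709/85⌋-⌊709/187⌋ + ⌊709/935⌋ = 141+64+41 - 12-8-3 + 0 = 223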